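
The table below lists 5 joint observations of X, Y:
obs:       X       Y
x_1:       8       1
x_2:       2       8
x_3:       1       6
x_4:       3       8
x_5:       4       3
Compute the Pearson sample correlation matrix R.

Step 1 — column means:
  mean(X) = (8 + 2 + 1 + 3 + 4) / 5 = 18/5 = 3.6
  mean(Y) = (1 + 8 + 6 + 8 + 3) / 5 = 26/5 = 5.2

Step 2 — sample variances and covariances s[i,j] = (1/(n-1)) · Σ_k (x_{k,i} - mean_i) · (x_{k,j} - mean_j), with n-1 = 4:
  s[X,X] = ((4.4)·(4.4) + (-1.6)·(-1.6) + (-2.6)·(-2.6) + (-0.6)·(-0.6) + (0.4)·(0.4)) / 4 = 29.2/4 = 7.3
  s[X,Y] = ((4.4)·(-4.2) + (-1.6)·(2.8) + (-2.6)·(0.8) + (-0.6)·(2.8) + (0.4)·(-2.2)) / 4 = -27.6/4 = -6.9
  s[Y,Y] = ((-4.2)·(-4.2) + (2.8)·(2.8) + (0.8)·(0.8) + (2.8)·(2.8) + (-2.2)·(-2.2)) / 4 = 38.8/4 = 9.7
  Sample standard deviations s_i = √(s[i,i]):
  s(X) = √(7.3) = 2.7019
  s(Y) = √(9.7) = 3.1145

Step 3 — r_{ij} = s_{ij} / (s_i · s_j):
  r[X,X] = 1 (diagonal).
  r[X,Y] = -6.9 / (2.7019 · 3.1145) = -6.9 / 8.4149 = -0.82
  r[Y,Y] = 1 (diagonal).

R is symmetric with unit diagonal. Assembling:

R = [[1, -0.82],
 [-0.82, 1]]


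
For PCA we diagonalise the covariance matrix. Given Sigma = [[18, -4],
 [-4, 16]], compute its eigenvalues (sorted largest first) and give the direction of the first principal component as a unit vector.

Step 1 — characteristic polynomial of 2×2 Sigma:
  det(Sigma - λI) = λ² - trace · λ + det = 0.
  trace = 18 + 16 = 34, det = 18·16 - (-4)² = 272.
Step 2 — discriminant:
  Δ = trace² - 4·det = 1156 - 1088 = 68.
Step 3 — eigenvalues:
  λ = (trace ± √Δ)/2 = (34 ± 8.2462)/2,
  λ_1 = 21.1231,  λ_2 = 12.8769.

Step 4 — unit eigenvector for λ_1: solve (Sigma - λ_1 I)v = 0. First row:
  (18 - 21.1231)·v_x + (-4)·v_y = 0, i.e. (-3.1231)·v_x + (-4)·v_y = 0,
  so v ∝ (b, λ_1 - a) = (-4, 3.1231); multiply by -1 so the first entry is positive: u = (4, -3.1231).
  ||u|| = √((4)² + (-3.1231)²) = √(25.7538) ≈ 5.0748,
  v_1 = u/||u|| ≈ (0.7882, -0.6154) (||v_1|| = 1).

λ_1 = 21.1231,  λ_2 = 12.8769;  v_1 ≈ (0.7882, -0.6154)


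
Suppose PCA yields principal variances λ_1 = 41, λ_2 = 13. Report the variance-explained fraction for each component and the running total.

Step 1 — total variance = trace(Sigma) = Σ λ_i = 41 + 13 = 54.

Step 2 — fraction explained by component i = λ_i / Σ λ:
  PC1: 41/54 = 0.7593
  PC2: 13/54 = 0.2407

Step 3 — cumulative fraction after k components = (λ_1 + ... + λ_k) / Σ λ:
  k = 1: 41/54 = 0.7593
  k = 2: (41 + 13)/54 = 54/54 = 1

Summary (fraction, with percent):

explained: PC1 0.7593 (75.93%), PC2 0.2407 (24.07%);  cumulative: 0.7593, 1


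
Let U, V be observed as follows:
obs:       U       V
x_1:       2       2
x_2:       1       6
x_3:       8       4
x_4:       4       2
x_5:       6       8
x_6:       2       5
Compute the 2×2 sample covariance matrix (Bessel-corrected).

Step 1 — column means:
  mean(U) = (2 + 1 + 8 + 4 + 6 + 2) / 6 = 23/6 = 3.8333
  mean(V) = (2 + 6 + 4 + 2 + 8 + 5) / 6 = 27/6 = 4.5

Step 2 — sample covariance S[i,j] = (1/(n-1)) · Σ_k (x_{k,i} - mean_i) · (x_{k,j} - mean_j), with n-1 = 5.
  S[U,U] = ((-1.8333)·(-1.8333) + (-2.8333)·(-2.8333) + (4.1667)·(4.1667) + (0.1667)·(0.1667) + (2.1667)·(2.1667) + (-1.8333)·(-1.8333)) / 5 = 36.8333/5 = 7.3667
  S[U,V] = ((-1.8333)·(-2.5) + (-2.8333)·(1.5) + (4.1667)·(-0.5) + (0.1667)·(-2.5) + (2.1667)·(3.5) + (-1.8333)·(0.5)) / 5 = 4.5/5 = 0.9
  S[V,V] = ((-2.5)·(-2.5) + (1.5)·(1.5) + (-0.5)·(-0.5) + (-2.5)·(-2.5) + (3.5)·(3.5) + (0.5)·(0.5)) / 5 = 27.5/5 = 5.5

S is symmetric (S[j,i] = S[i,j]). Assembling:

S = [[7.3667, 0.9],
 [0.9, 5.5]]


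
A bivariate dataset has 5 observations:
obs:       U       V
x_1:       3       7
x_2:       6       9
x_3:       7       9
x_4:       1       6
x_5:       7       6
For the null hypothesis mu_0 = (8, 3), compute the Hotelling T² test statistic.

Step 1 — sample mean vector:
  mean(U) = (3 + 6 + 7 + 1 + 7) / 5 = 24/5 = 4.8
  mean(V) = (7 + 9 + 9 + 6 + 6) / 5 = 37/5 = 7.4
  x̄ = (4.8, 7.4),  deviation x̄ - mu_0 = (4.8, 7.4) - (8, 3) = (-3.2, 4.4).

Step 2 — sample covariance matrix, S[i,j] = (1/(n-1)) · Σ_k (x_{k,i} - mean_i) · (x_{k,j} - mean_j), divisor n-1 = 4:
  S[U,U] = ((-1.8)·(-1.8) + (1.2)·(1.2) + (2.2)·(2.2) + (-3.8)·(-3.8) + (2.2)·(2.2)) / 4 = 28.8/4 = 7.2
  S[U,V] = ((-1.8)·(-0.4) + (1.2)·(1.6) + (2.2)·(1.6) + (-3.8)·(-1.4) + (2.2)·(-1.4)) / 4 = 8.4/4 = 2.1
  S[V,V] = ((-0.4)·(-0.4) + (1.6)·(1.6) + (1.6)·(1.6) + (-1.4)·(-1.4) + (-1.4)·(-1.4)) / 4 = 9.2/4 = 2.3
  S = [[7.2, 2.1],
 [2.1, 2.3]].

Step 3 — invert S. det(S) = 7.2·2.3 - (2.1)² = 12.15.
  S^{-1} = (1/det) · [[d, -b], [-b, a]] = [[0.1893, -0.1728],
 [-0.1728, 0.5926]].

Step 4 — quadratic form (x̄ - mu_0)^T · S^{-1} · (x̄ - mu_0):
  S^{-1} · (x̄ - mu_0) = (-1.3663, 3.1605),
  (x̄ - mu_0)^T · [...] = (-3.2)·(-1.3663) + (4.4)·(3.1605) = 18.2782.

Step 5 — scale by n: T² = 5 · 18.2782 = 91.3909.

T² ≈ 91.3909


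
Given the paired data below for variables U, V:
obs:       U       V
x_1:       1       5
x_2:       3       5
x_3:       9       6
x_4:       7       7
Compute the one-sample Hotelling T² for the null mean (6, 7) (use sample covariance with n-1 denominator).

Step 1 — sample mean vector:
  mean(U) = (1 + 3 + 9 + 7) / 4 = 20/4 = 5
  mean(V) = (5 + 5 + 6 + 7) / 4 = 23/4 = 5.75
  x̄ = (5, 5.75),  deviation x̄ - mu_0 = (5, 5.75) - (6, 7) = (-1, -1.25).

Step 2 — sample covariance matrix, S[i,j] = (1/(n-1)) · Σ_k (x_{k,i} - mean_i) · (x_{k,j} - mean_j), divisor n-1 = 3:
  S[U,U] = ((-4)·(-4) + (-2)·(-2) + (4)·(4) + (2)·(2)) / 3 = 40/3 = 13.3333
  S[U,V] = ((-4)·(-0.75) + (-2)·(-0.75) + (4)·(0.25) + (2)·(1.25)) / 3 = 8/3 = 2.6667
  S[V,V] = ((-0.75)·(-0.75) + (-0.75)·(-0.75) + (0.25)·(0.25) + (1.25)·(1.25)) / 3 = 2.75/3 = 0.9167
  S = [[13.3333, 2.6667],
 [2.6667, 0.9167]].

Step 3 — invert S. det(S) = 13.3333·0.9167 - (2.6667)² = 5.1111.
  S^{-1} = (1/det) · [[d, -b], [-b, a]] = [[0.1793, -0.5217],
 [-0.5217, 2.6087]].

Step 4 — quadratic form (x̄ - mu_0)^T · S^{-1} · (x̄ - mu_0):
  S^{-1} · (x̄ - mu_0) = (0.4728, -2.7391),
  (x̄ - mu_0)^T · [...] = (-1)·(0.4728) + (-1.25)·(-2.7391) = 2.9511.

Step 5 — scale by n: T² = 4 · 2.9511 = 11.8043.

T² ≈ 11.8043


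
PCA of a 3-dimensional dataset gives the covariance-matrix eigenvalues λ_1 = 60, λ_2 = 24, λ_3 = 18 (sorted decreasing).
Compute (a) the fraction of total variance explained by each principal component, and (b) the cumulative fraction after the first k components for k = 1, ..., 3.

Step 1 — total variance = trace(Sigma) = Σ λ_i = 60 + 24 + 18 = 102.

Step 2 — fraction explained by component i = λ_i / Σ λ:
  PC1: 60/102 = 0.5882
  PC2: 24/102 = 0.2353
  PC3: 18/102 = 0.1765

Step 3 — cumulative fraction after k components = (λ_1 + ... + λ_k) / Σ λ:
  k = 1: 60/102 = 0.5882
  k = 2: (60 + 24)/102 = 84/102 = 0.8235
  k = 3: (60 + 24 + 18)/102 = 102/102 = 1

Summary (fraction, with percent):

explained: PC1 0.5882 (58.82%), PC2 0.2353 (23.53%), PC3 0.1765 (17.65%);  cumulative: 0.5882, 0.8235, 1


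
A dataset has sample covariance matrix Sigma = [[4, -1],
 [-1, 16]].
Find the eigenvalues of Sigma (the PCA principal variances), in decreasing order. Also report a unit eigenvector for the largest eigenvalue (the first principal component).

Step 1 — characteristic polynomial of 2×2 Sigma:
  det(Sigma - λI) = λ² - trace · λ + det = 0.
  trace = 4 + 16 = 20, det = 4·16 - (-1)² = 63.
Step 2 — discriminant:
  Δ = trace² - 4·det = 400 - 252 = 148.
Step 3 — eigenvalues:
  λ = (trace ± √Δ)/2 = (20 ± 12.1655)/2,
  λ_1 = 16.0828,  λ_2 = 3.9172.

Step 4 — unit eigenvector for λ_1: solve (Sigma - λ_1 I)v = 0. First row:
  (4 - 16.0828)·v_x + (-1)·v_y = 0, i.e. (-12.0828)·v_x + (-1)·v_y = 0,
  so v ∝ (b, λ_1 - a) = (-1, 12.0828); multiply by -1 so the first entry is positive: u = (1, -12.0828).
  ||u|| = √((1)² + (-12.0828)²) = √(146.9932) ≈ 12.1241,
  v_1 = u/||u|| ≈ (0.0825, -0.9966) (||v_1|| = 1).

λ_1 = 16.0828,  λ_2 = 3.9172;  v_1 ≈ (0.0825, -0.9966)


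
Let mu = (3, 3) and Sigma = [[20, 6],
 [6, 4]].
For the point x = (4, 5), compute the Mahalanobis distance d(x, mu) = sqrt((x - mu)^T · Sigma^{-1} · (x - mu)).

Step 1 — centre the observation: (x - mu) = (1, 2).

Step 2 — invert Sigma. det(Sigma) = 20·4 - (6)² = 44.
  Sigma^{-1} = (1/det) · [[d, -b], [-b, a]] = [[0.0909, -0.1364],
 [-0.1364, 0.4545]].

Step 3 — form the quadratic (x - mu)^T · Sigma^{-1} · (x - mu):
  Sigma^{-1} · (x - mu) = (-0.1818, 0.7727).
  (x - mu)^T · [Sigma^{-1} · (x - mu)] = (1)·(-0.1818) + (2)·(0.7727) = 1.3636.

Step 4 — take square root: d = √(1.3636) ≈ 1.1677.

d(x, mu) = √(1.3636) ≈ 1.1677


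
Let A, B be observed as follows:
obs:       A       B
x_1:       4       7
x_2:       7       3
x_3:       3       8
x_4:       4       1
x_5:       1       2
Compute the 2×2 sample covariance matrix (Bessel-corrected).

Step 1 — column means:
  mean(A) = (4 + 7 + 3 + 4 + 1) / 5 = 19/5 = 3.8
  mean(B) = (7 + 3 + 8 + 1 + 2) / 5 = 21/5 = 4.2

Step 2 — sample covariance S[i,j] = (1/(n-1)) · Σ_k (x_{k,i} - mean_i) · (x_{k,j} - mean_j), with n-1 = 4.
  S[A,A] = ((0.2)·(0.2) + (3.2)·(3.2) + (-0.8)·(-0.8) + (0.2)·(0.2) + (-2.8)·(-2.8)) / 4 = 18.8/4 = 4.7
  S[A,B] = ((0.2)·(2.8) + (3.2)·(-1.2) + (-0.8)·(3.8) + (0.2)·(-3.2) + (-2.8)·(-2.2)) / 4 = -0.8/4 = -0.2
  S[B,B] = ((2.8)·(2.8) + (-1.2)·(-1.2) + (3.8)·(3.8) + (-3.2)·(-3.2) + (-2.2)·(-2.2)) / 4 = 38.8/4 = 9.7

S is symmetric (S[j,i] = S[i,j]). Assembling:

S = [[4.7, -0.2],
 [-0.2, 9.7]]


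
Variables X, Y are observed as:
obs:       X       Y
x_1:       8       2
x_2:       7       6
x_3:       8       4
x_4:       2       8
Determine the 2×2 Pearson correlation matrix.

Step 1 — column means:
  mean(X) = (8 + 7 + 8 + 2) / 4 = 25/4 = 6.25
  mean(Y) = (2 + 6 + 4 + 8) / 4 = 20/4 = 5

Step 2 — sample variances and covariances s[i,j] = (1/(n-1)) · Σ_k (x_{k,i} - mean_i) · (x_{k,j} - mean_j), with n-1 = 3:
  s[X,X] = ((1.75)·(1.75) + (0.75)·(0.75) + (1.75)·(1.75) + (-4.25)·(-4.25)) / 3 = 24.75/3 = 8.25
  s[X,Y] = ((1.75)·(-3) + (0.75)·(1) + (1.75)·(-1) + (-4.25)·(3)) / 3 = -19/3 = -6.3333
  s[Y,Y] = ((-3)·(-3) + (1)·(1) + (-1)·(-1) + (3)·(3)) / 3 = 20/3 = 6.6667
  Sample standard deviations s_i = √(s[i,i]):
  s(X) = √(8.25) = 2.8723
  s(Y) = √(6.6667) = 2.582

Step 3 — r_{ij} = s_{ij} / (s_i · s_j):
  r[X,X] = 1 (diagonal).
  r[X,Y] = -6.3333 / (2.8723 · 2.582) = -6.3333 / 7.4162 = -0.854
  r[Y,Y] = 1 (diagonal).

R is symmetric with unit diagonal. Assembling:

R = [[1, -0.854],
 [-0.854, 1]]


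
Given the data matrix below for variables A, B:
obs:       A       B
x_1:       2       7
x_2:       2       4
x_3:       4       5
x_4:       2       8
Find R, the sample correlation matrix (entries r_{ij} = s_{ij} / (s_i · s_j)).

Step 1 — column means:
  mean(A) = (2 + 2 + 4 + 2) / 4 = 10/4 = 2.5
  mean(B) = (7 + 4 + 5 + 8) / 4 = 24/4 = 6

Step 2 — sample variances and covariances s[i,j] = (1/(n-1)) · Σ_k (x_{k,i} - mean_i) · (x_{k,j} - mean_j), with n-1 = 3:
  s[A,A] = ((-0.5)·(-0.5) + (-0.5)·(-0.5) + (1.5)·(1.5) + (-0.5)·(-0.5)) / 3 = 3/3 = 1
  s[A,B] = ((-0.5)·(1) + (-0.5)·(-2) + (1.5)·(-1) + (-0.5)·(2)) / 3 = -2/3 = -0.6667
  s[B,B] = ((1)·(1) + (-2)·(-2) + (-1)·(-1) + (2)·(2)) / 3 = 10/3 = 3.3333
  Sample standard deviations s_i = √(s[i,i]):
  s(A) = √(1) = 1
  s(B) = √(3.3333) = 1.8257

Step 3 — r_{ij} = s_{ij} / (s_i · s_j):
  r[A,A] = 1 (diagonal).
  r[A,B] = -0.6667 / (1 · 1.8257) = -0.6667 / 1.8257 = -0.3651
  r[B,B] = 1 (diagonal).

R is symmetric with unit diagonal. Assembling:

R = [[1, -0.3651],
 [-0.3651, 1]]


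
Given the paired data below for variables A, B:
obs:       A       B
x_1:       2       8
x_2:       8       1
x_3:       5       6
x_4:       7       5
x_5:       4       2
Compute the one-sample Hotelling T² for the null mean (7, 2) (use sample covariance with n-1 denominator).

Step 1 — sample mean vector:
  mean(A) = (2 + 8 + 5 + 7 + 4) / 5 = 26/5 = 5.2
  mean(B) = (8 + 1 + 6 + 5 + 2) / 5 = 22/5 = 4.4
  x̄ = (5.2, 4.4),  deviation x̄ - mu_0 = (5.2, 4.4) - (7, 2) = (-1.8, 2.4).

Step 2 — sample covariance matrix, S[i,j] = (1/(n-1)) · Σ_k (x_{k,i} - mean_i) · (x_{k,j} - mean_j), divisor n-1 = 4:
  S[A,A] = ((-3.2)·(-3.2) + (2.8)·(2.8) + (-0.2)·(-0.2) + (1.8)·(1.8) + (-1.2)·(-1.2)) / 4 = 22.8/4 = 5.7
  S[A,B] = ((-3.2)·(3.6) + (2.8)·(-3.4) + (-0.2)·(1.6) + (1.8)·(0.6) + (-1.2)·(-2.4)) / 4 = -17.4/4 = -4.35
  S[B,B] = ((3.6)·(3.6) + (-3.4)·(-3.4) + (1.6)·(1.6) + (0.6)·(0.6) + (-2.4)·(-2.4)) / 4 = 33.2/4 = 8.3
  S = [[5.7, -4.35],
 [-4.35, 8.3]].

Step 3 — invert S. det(S) = 5.7·8.3 - (-4.35)² = 28.3875.
  S^{-1} = (1/det) · [[d, -b], [-b, a]] = [[0.2924, 0.1532],
 [0.1532, 0.2008]].

Step 4 — quadratic form (x̄ - mu_0)^T · S^{-1} · (x̄ - mu_0):
  S^{-1} · (x̄ - mu_0) = (-0.1585, 0.2061),
  (x̄ - mu_0)^T · [...] = (-1.8)·(-0.1585) + (2.4)·(0.2061) = 0.7799.

Step 5 — scale by n: T² = 5 · 0.7799 = 3.8996.

T² ≈ 3.8996


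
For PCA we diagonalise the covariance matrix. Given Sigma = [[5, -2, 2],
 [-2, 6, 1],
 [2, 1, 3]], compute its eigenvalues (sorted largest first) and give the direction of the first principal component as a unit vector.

Step 1 — characteristic polynomial p(λ) = det(λI - Sigma) = λ³ - tr·λ² + c_1·λ - det, where tr = trace, c_1 = sum of the principal 2×2 minors, det = det(Sigma):
  tr = 5 + 6 + 3 = 14,
  c_1 = (5·6 - (-2)²) + (5·3 - (2)²) + (6·3 - (1)²) = 26 + 11 + 17 = 54,
  det = 5·(6·3 - (1)²) - (-2)·((-2)·3 - (1)·(2)) + (2)·((-2)·(1) - 6·(2)) = 5·(17) - (-2)·(-8) + (2)·(-14) = 41.
  So p(λ) = λ³ - 14λ² + 54λ - 41.
Step 2 — look for an integer root (rational root theorem: any rational root is an integer divisor of 41). Testing λ = 1:
  p(1) = 1 - 14 + 54 - 41 = 0  ✓
  Dividing out (λ - 1): p(λ) = (λ - 1)(λ² - 13λ + 41).
Step 3 — remaining eigenvalues from the quadratic λ² - 13λ + 41 = 0:
  Δ = 13² - 4·41 = 169 - 164 = 5,  λ = (13 ± √5)/2 = (13 ± 2.2361)/2 ≈ 7.618 or 5.382.
  Sorted: λ_1 = 7.618,  λ_2 = 5.382,  λ_3 = 1  (check: sum = 14 = tr ✓).

Step 4 — unit eigenvector for λ_1 ≈ 7.618: v spans the null space of (Sigma - λ_1 I), whose rows are
  r_1 = (-2.618, -2, 2),  r_2 = (-2, -1.618, 1),  r_3 = (2, 1, -4.618).
  v is orthogonal to every row, so take v ∝ r_1 × r_2 = ((-2)·(1) - (2)·(-1.618), (2)·(-2) - (-2.618)·(1), (-2.618)·(-1.618) - (-2)·(-2)) ≈ (1.2361, -1.382, 0.2361).
  Let u = (1.2361, -1.382, 0.2361).
  ||u|| = √((1.2361)² + (-1.382)² + (0.2361)²) = √(3.4934) ≈ 1.8691,  v_1 = u/||u|| ≈ (0.6613, -0.7394, 0.1263) (||v_1|| = 1).

λ_1 = 7.618,  λ_2 = 5.382,  λ_3 = 1;  v_1 ≈ (0.6613, -0.7394, 0.1263)


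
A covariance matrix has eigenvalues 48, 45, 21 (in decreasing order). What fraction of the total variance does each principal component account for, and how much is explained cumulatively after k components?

Step 1 — total variance = trace(Sigma) = Σ λ_i = 48 + 45 + 21 = 114.

Step 2 — fraction explained by component i = λ_i / Σ λ:
  PC1: 48/114 = 0.4211
  PC2: 45/114 = 0.3947
  PC3: 21/114 = 0.1842

Step 3 — cumulative fraction after k components = (λ_1 + ... + λ_k) / Σ λ:
  k = 1: 48/114 = 0.4211
  k = 2: (48 + 45)/114 = 93/114 = 0.8158
  k = 3: (48 + 45 + 21)/114 = 114/114 = 1

Summary (fraction, with percent):

explained: PC1 0.4211 (42.11%), PC2 0.3947 (39.47%), PC3 0.1842 (18.42%);  cumulative: 0.4211, 0.8158, 1


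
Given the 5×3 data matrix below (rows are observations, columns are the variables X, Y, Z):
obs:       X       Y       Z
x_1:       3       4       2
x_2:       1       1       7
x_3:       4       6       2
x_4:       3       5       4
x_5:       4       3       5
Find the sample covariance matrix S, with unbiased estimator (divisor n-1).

Step 1 — column means:
  mean(X) = (3 + 1 + 4 + 3 + 4) / 5 = 15/5 = 3
  mean(Y) = (4 + 1 + 6 + 5 + 3) / 5 = 19/5 = 3.8
  mean(Z) = (2 + 7 + 2 + 4 + 5) / 5 = 20/5 = 4

Step 2 — sample covariance S[i,j] = (1/(n-1)) · Σ_k (x_{k,i} - mean_i) · (x_{k,j} - mean_j), with n-1 = 4.
  S[X,X] = ((0)·(0) + (-2)·(-2) + (1)·(1) + (0)·(0) + (1)·(1)) / 4 = 6/4 = 1.5
  S[X,Y] = ((0)·(0.2) + (-2)·(-2.8) + (1)·(2.2) + (0)·(1.2) + (1)·(-0.8)) / 4 = 7/4 = 1.75
  S[X,Z] = ((0)·(-2) + (-2)·(3) + (1)·(-2) + (0)·(0) + (1)·(1)) / 4 = -7/4 = -1.75
  S[Y,Y] = ((0.2)·(0.2) + (-2.8)·(-2.8) + (2.2)·(2.2) + (1.2)·(1.2) + (-0.8)·(-0.8)) / 4 = 14.8/4 = 3.7
  S[Y,Z] = ((0.2)·(-2) + (-2.8)·(3) + (2.2)·(-2) + (1.2)·(0) + (-0.8)·(1)) / 4 = -14/4 = -3.5
  S[Z,Z] = ((-2)·(-2) + (3)·(3) + (-2)·(-2) + (0)·(0) + (1)·(1)) / 4 = 18/4 = 4.5

S is symmetric (S[j,i] = S[i,j]). Assembling:

S = [[1.5, 1.75, -1.75],
 [1.75, 3.7, -3.5],
 [-1.75, -3.5, 4.5]]


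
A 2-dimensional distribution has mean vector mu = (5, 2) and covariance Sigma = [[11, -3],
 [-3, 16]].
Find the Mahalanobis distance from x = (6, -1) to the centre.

Step 1 — centre the observation: (x - mu) = (1, -3).

Step 2 — invert Sigma. det(Sigma) = 11·16 - (-3)² = 167.
  Sigma^{-1} = (1/det) · [[d, -b], [-b, a]] = [[0.0958, 0.018],
 [0.018, 0.0659]].

Step 3 — form the quadratic (x - mu)^T · Sigma^{-1} · (x - mu):
  Sigma^{-1} · (x - mu) = (0.0419, -0.1796).
  (x - mu)^T · [Sigma^{-1} · (x - mu)] = (1)·(0.0419) + (-3)·(-0.1796) = 0.5808.

Step 4 — take square root: d = √(0.5808) ≈ 0.7621.

d(x, mu) = √(0.5808) ≈ 0.7621


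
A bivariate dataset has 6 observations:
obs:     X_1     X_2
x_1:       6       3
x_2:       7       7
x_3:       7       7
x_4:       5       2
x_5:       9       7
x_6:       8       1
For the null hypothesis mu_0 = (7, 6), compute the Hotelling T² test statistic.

Step 1 — sample mean vector:
  mean(X_1) = (6 + 7 + 7 + 5 + 9 + 8) / 6 = 42/6 = 7
  mean(X_2) = (3 + 7 + 7 + 2 + 7 + 1) / 6 = 27/6 = 4.5
  x̄ = (7, 4.5),  deviation x̄ - mu_0 = (7, 4.5) - (7, 6) = (0, -1.5).

Step 2 — sample covariance matrix, S[i,j] = (1/(n-1)) · Σ_k (x_{k,i} - mean_i) · (x_{k,j} - mean_j), divisor n-1 = 5:
  S[X_1,X_1] = ((-1)·(-1) + (0)·(0) + (0)·(0) + (-2)·(-2) + (2)·(2) + (1)·(1)) / 5 = 10/5 = 2
  S[X_1,X_2] = ((-1)·(-1.5) + (0)·(2.5) + (0)·(2.5) + (-2)·(-2.5) + (2)·(2.5) + (1)·(-3.5)) / 5 = 8/5 = 1.6
  S[X_2,X_2] = ((-1.5)·(-1.5) + (2.5)·(2.5) + (2.5)·(2.5) + (-2.5)·(-2.5) + (2.5)·(2.5) + (-3.5)·(-3.5)) / 5 = 39.5/5 = 7.9
  S = [[2, 1.6],
 [1.6, 7.9]].

Step 3 — invert S. det(S) = 2·7.9 - (1.6)² = 13.24.
  S^{-1} = (1/det) · [[d, -b], [-b, a]] = [[0.5967, -0.1208],
 [-0.1208, 0.1511]].

Step 4 — quadratic form (x̄ - mu_0)^T · S^{-1} · (x̄ - mu_0):
  S^{-1} · (x̄ - mu_0) = (0.1813, -0.2266),
  (x̄ - mu_0)^T · [...] = (0)·(0.1813) + (-1.5)·(-0.2266) = 0.3399.

Step 5 — scale by n: T² = 6 · 0.3399 = 2.0393.

T² ≈ 2.0393


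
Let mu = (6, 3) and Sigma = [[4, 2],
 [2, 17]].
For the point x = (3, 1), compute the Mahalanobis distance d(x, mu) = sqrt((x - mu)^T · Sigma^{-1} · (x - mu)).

Step 1 — centre the observation: (x - mu) = (-3, -2).

Step 2 — invert Sigma. det(Sigma) = 4·17 - (2)² = 64.
  Sigma^{-1} = (1/det) · [[d, -b], [-b, a]] = [[0.2656, -0.0312],
 [-0.0312, 0.0625]].

Step 3 — form the quadratic (x - mu)^T · Sigma^{-1} · (x - mu):
  Sigma^{-1} · (x - mu) = (-0.7344, -0.0312).
  (x - mu)^T · [Sigma^{-1} · (x - mu)] = (-3)·(-0.7344) + (-2)·(-0.0312) = 2.2656.

Step 4 — take square root: d = √(2.2656) ≈ 1.5052.

d(x, mu) = √(2.2656) ≈ 1.5052


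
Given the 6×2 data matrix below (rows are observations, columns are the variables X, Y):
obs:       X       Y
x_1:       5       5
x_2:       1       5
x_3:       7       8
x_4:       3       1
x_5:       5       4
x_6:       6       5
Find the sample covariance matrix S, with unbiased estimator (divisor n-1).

Step 1 — column means:
  mean(X) = (5 + 1 + 7 + 3 + 5 + 6) / 6 = 27/6 = 4.5
  mean(Y) = (5 + 5 + 8 + 1 + 4 + 5) / 6 = 28/6 = 4.6667

Step 2 — sample covariance S[i,j] = (1/(n-1)) · Σ_k (x_{k,i} - mean_i) · (x_{k,j} - mean_j), with n-1 = 5.
  S[X,X] = ((0.5)·(0.5) + (-3.5)·(-3.5) + (2.5)·(2.5) + (-1.5)·(-1.5) + (0.5)·(0.5) + (1.5)·(1.5)) / 5 = 23.5/5 = 4.7
  S[X,Y] = ((0.5)·(0.3333) + (-3.5)·(0.3333) + (2.5)·(3.3333) + (-1.5)·(-3.6667) + (0.5)·(-0.6667) + (1.5)·(0.3333)) / 5 = 13/5 = 2.6
  S[Y,Y] = ((0.3333)·(0.3333) + (0.3333)·(0.3333) + (3.3333)·(3.3333) + (-3.6667)·(-3.6667) + (-0.6667)·(-0.6667) + (0.3333)·(0.3333)) / 5 = 25.3333/5 = 5.0667

S is symmetric (S[j,i] = S[i,j]). Assembling:

S = [[4.7, 2.6],
 [2.6, 5.0667]]


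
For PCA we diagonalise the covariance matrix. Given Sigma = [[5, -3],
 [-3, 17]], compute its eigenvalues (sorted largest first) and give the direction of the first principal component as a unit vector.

Step 1 — characteristic polynomial of 2×2 Sigma:
  det(Sigma - λI) = λ² - trace · λ + det = 0.
  trace = 5 + 17 = 22, det = 5·17 - (-3)² = 76.
Step 2 — discriminant:
  Δ = trace² - 4·det = 484 - 304 = 180.
Step 3 — eigenvalues:
  λ = (trace ± √Δ)/2 = (22 ± 13.4164)/2,
  λ_1 = 17.7082,  λ_2 = 4.2918.

Step 4 — unit eigenvector for λ_1: solve (Sigma - λ_1 I)v = 0. First row:
  (5 - 17.7082)·v_x + (-3)·v_y = 0, i.e. (-12.7082)·v_x + (-3)·v_y = 0,
  so v ∝ (b, λ_1 - a) = (-3, 12.7082); multiply by -1 so the first entry is positive: u = (3, -12.7082).
  ||u|| = √((3)² + (-12.7082)²) = √(170.4984) ≈ 13.0575,
  v_1 = u/||u|| ≈ (0.2298, -0.9732) (||v_1|| = 1).

λ_1 = 17.7082,  λ_2 = 4.2918;  v_1 ≈ (0.2298, -0.9732)


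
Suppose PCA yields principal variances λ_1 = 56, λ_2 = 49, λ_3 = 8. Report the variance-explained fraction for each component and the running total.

Step 1 — total variance = trace(Sigma) = Σ λ_i = 56 + 49 + 8 = 113.

Step 2 — fraction explained by component i = λ_i / Σ λ:
  PC1: 56/113 = 0.4956
  PC2: 49/113 = 0.4336
  PC3: 8/113 = 0.0708

Step 3 — cumulative fraction after k components = (λ_1 + ... + λ_k) / Σ λ:
  k = 1: 56/113 = 0.4956
  k = 2: (56 + 49)/113 = 105/113 = 0.9292
  k = 3: (56 + 49 + 8)/113 = 113/113 = 1

Summary (fraction, with percent):

explained: PC1 0.4956 (49.56%), PC2 0.4336 (43.36%), PC3 0.0708 (7.08%);  cumulative: 0.4956, 0.9292, 1


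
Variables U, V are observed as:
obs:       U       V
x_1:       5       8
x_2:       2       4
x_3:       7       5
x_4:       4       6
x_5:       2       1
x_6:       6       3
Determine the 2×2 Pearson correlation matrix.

Step 1 — column means:
  mean(U) = (5 + 2 + 7 + 4 + 2 + 6) / 6 = 26/6 = 4.3333
  mean(V) = (8 + 4 + 5 + 6 + 1 + 3) / 6 = 27/6 = 4.5

Step 2 — sample variances and covariances s[i,j] = (1/(n-1)) · Σ_k (x_{k,i} - mean_i) · (x_{k,j} - mean_j), with n-1 = 5:
  s[U,U] = ((0.6667)·(0.6667) + (-2.3333)·(-2.3333) + (2.6667)·(2.6667) + (-0.3333)·(-0.3333) + (-2.3333)·(-2.3333) + (1.6667)·(1.6667)) / 5 = 21.3333/5 = 4.2667
  s[U,V] = ((0.6667)·(3.5) + (-2.3333)·(-0.5) + (2.6667)·(0.5) + (-0.3333)·(1.5) + (-2.3333)·(-3.5) + (1.6667)·(-1.5)) / 5 = 10/5 = 2
  s[V,V] = ((3.5)·(3.5) + (-0.5)·(-0.5) + (0.5)·(0.5) + (1.5)·(1.5) + (-3.5)·(-3.5) + (-1.5)·(-1.5)) / 5 = 29.5/5 = 5.9
  Sample standard deviations s_i = √(s[i,i]):
  s(U) = √(4.2667) = 2.0656
  s(V) = √(5.9) = 2.429

Step 3 — r_{ij} = s_{ij} / (s_i · s_j):
  r[U,U] = 1 (diagonal).
  r[U,V] = 2 / (2.0656 · 2.429) = 2 / 5.0173 = 0.3986
  r[V,V] = 1 (diagonal).

R is symmetric with unit diagonal. Assembling:

R = [[1, 0.3986],
 [0.3986, 1]]


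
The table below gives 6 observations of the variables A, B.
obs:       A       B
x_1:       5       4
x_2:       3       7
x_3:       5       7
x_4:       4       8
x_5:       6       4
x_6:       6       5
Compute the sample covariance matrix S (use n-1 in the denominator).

Step 1 — column means:
  mean(A) = (5 + 3 + 5 + 4 + 6 + 6) / 6 = 29/6 = 4.8333
  mean(B) = (4 + 7 + 7 + 8 + 4 + 5) / 6 = 35/6 = 5.8333

Step 2 — sample covariance S[i,j] = (1/(n-1)) · Σ_k (x_{k,i} - mean_i) · (x_{k,j} - mean_j), with n-1 = 5.
  S[A,A] = ((0.1667)·(0.1667) + (-1.8333)·(-1.8333) + (0.1667)·(0.1667) + (-0.8333)·(-0.8333) + (1.1667)·(1.1667) + (1.1667)·(1.1667)) / 5 = 6.8333/5 = 1.3667
  S[A,B] = ((0.1667)·(-1.8333) + (-1.8333)·(1.1667) + (0.1667)·(1.1667) + (-0.8333)·(2.1667) + (1.1667)·(-1.8333) + (1.1667)·(-0.8333)) / 5 = -7.1667/5 = -1.4333
  S[B,B] = ((-1.8333)·(-1.8333) + (1.1667)·(1.1667) + (1.1667)·(1.1667) + (2.1667)·(2.1667) + (-1.8333)·(-1.8333) + (-0.8333)·(-0.8333)) / 5 = 14.8333/5 = 2.9667

S is symmetric (S[j,i] = S[i,j]). Assembling:

S = [[1.3667, -1.4333],
 [-1.4333, 2.9667]]


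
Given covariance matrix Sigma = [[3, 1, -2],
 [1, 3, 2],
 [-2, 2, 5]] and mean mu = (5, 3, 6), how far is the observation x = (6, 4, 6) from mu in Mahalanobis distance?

Step 1 — centre the observation: (x - mu) = (1, 1, 0).

Step 2 — invert Sigma (cofactor / det for 3×3, or solve directly):
  Sigma^{-1} = [[1.375, -1.125, 1],
 [-1.125, 1.375, -1],
 [1, -1, 1]].

Step 3 — form the quadratic (x - mu)^T · Sigma^{-1} · (x - mu):
  Sigma^{-1} · (x - mu) = (0.25, 0.25, 0).
  (x - mu)^T · [Sigma^{-1} · (x - mu)] = (1)·(0.25) + (1)·(0.25) + (0)·(0) = 0.5.

Step 4 — take square root: d = √(0.5) ≈ 0.7071.

d(x, mu) = √(0.5) ≈ 0.7071


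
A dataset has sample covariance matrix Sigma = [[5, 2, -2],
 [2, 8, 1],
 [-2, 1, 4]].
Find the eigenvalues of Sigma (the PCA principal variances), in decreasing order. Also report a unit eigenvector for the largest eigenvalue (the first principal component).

Step 1 — characteristic polynomial p(λ) = det(λI - Sigma) = λ³ - tr·λ² + c_1·λ - det, where tr = trace, c_1 = sum of the principal 2×2 minors, det = det(Sigma):
  tr = 5 + 8 + 4 = 17,
  c_1 = (5·8 - (2)²) + (5·4 - (-2)²) + (8·4 - (1)²) = 36 + 16 + 31 = 83,
  det = 5·(8·4 - (1)²) - (2)·((2)·4 - (1)·(-2)) + (-2)·((2)·(1) - 8·(-2)) = 5·(31) - (2)·(10) + (-2)·(18) = 99.
  So p(λ) = λ³ - 17λ² + 83λ - 99.
Step 2 — look for an integer root (rational root theorem: any rational root is an integer divisor of 99). Testing λ = 9:
  p(9) = 729 - 1377 + 747 - 99 = 0  ✓
  Dividing out (λ - 9): p(λ) = (λ - 9)(λ² - 8λ + 11).
Step 3 — remaining eigenvalues from the quadratic λ² - 8λ + 11 = 0:
  Δ = 8² - 4·11 = 64 - 44 = 20,  λ = (8 ± √20)/2 = (8 ± 4.4721)/2 ≈ 6.2361 or 1.7639.
  Sorted: λ_1 = 9,  λ_2 = 6.2361,  λ_3 = 1.7639  (check: sum = 17 = tr ✓).

Step 4 — unit eigenvector for λ_1 = 9: v spans the null space of (Sigma - λ_1 I), whose rows are
  r_1 = (-4, 2, -2),  r_2 = (2, -1, 1),  r_3 = (-2, 1, -5).
  v is orthogonal to every row, so take v ∝ r_1 × r_3 = ((2)·(-5) - (-2)·(1), (-2)·(-2) - (-4)·(-5), (-4)·(1) - (2)·(-2)) = (-8, -16, 0).
  Rescale (divide by 8; multiply by -1 so the first nonzero entry is positive): u = (1, 2, 0).
  ||u|| = √((1)² + (2)² + (0)²) = √(5) ≈ 2.2361,  v_1 = u/||u|| ≈ (0.4472, 0.8944, 0) (||v_1|| = 1).

λ_1 = 9,  λ_2 = 6.2361,  λ_3 = 1.7639;  v_1 ≈ (0.4472, 0.8944, 0)


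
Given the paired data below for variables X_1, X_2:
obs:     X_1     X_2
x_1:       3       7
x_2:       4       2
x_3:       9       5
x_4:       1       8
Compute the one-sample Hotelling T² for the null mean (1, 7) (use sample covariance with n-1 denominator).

Step 1 — sample mean vector:
  mean(X_1) = (3 + 4 + 9 + 1) / 4 = 17/4 = 4.25
  mean(X_2) = (7 + 2 + 5 + 8) / 4 = 22/4 = 5.5
  x̄ = (4.25, 5.5),  deviation x̄ - mu_0 = (4.25, 5.5) - (1, 7) = (3.25, -1.5).

Step 2 — sample covariance matrix, S[i,j] = (1/(n-1)) · Σ_k (x_{k,i} - mean_i) · (x_{k,j} - mean_j), divisor n-1 = 3:
  S[X_1,X_1] = ((-1.25)·(-1.25) + (-0.25)·(-0.25) + (4.75)·(4.75) + (-3.25)·(-3.25)) / 3 = 34.75/3 = 11.5833
  S[X_1,X_2] = ((-1.25)·(1.5) + (-0.25)·(-3.5) + (4.75)·(-0.5) + (-3.25)·(2.5)) / 3 = -11.5/3 = -3.8333
  S[X_2,X_2] = ((1.5)·(1.5) + (-3.5)·(-3.5) + (-0.5)·(-0.5) + (2.5)·(2.5)) / 3 = 21/3 = 7
  S = [[11.5833, -3.8333],
 [-3.8333, 7]].

Step 3 — invert S. det(S) = 11.5833·7 - (-3.8333)² = 66.3889.
  S^{-1} = (1/det) · [[d, -b], [-b, a]] = [[0.1054, 0.0577],
 [0.0577, 0.1745]].

Step 4 — quadratic form (x̄ - mu_0)^T · S^{-1} · (x̄ - mu_0):
  S^{-1} · (x̄ - mu_0) = (0.2561, -0.0741),
  (x̄ - mu_0)^T · [...] = (3.25)·(0.2561) + (-1.5)·(-0.0741) = 0.9433.

Step 5 — scale by n: T² = 4 · 0.9433 = 3.7732.

T² ≈ 3.7732


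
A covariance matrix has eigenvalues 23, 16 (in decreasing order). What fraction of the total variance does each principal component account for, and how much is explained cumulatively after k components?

Step 1 — total variance = trace(Sigma) = Σ λ_i = 23 + 16 = 39.

Step 2 — fraction explained by component i = λ_i / Σ λ:
  PC1: 23/39 = 0.5897
  PC2: 16/39 = 0.4103

Step 3 — cumulative fraction after k components = (λ_1 + ... + λ_k) / Σ λ:
  k = 1: 23/39 = 0.5897
  k = 2: (23 + 16)/39 = 39/39 = 1

Summary (fraction, with percent):

explained: PC1 0.5897 (58.97%), PC2 0.4103 (41.03%);  cumulative: 0.5897, 1


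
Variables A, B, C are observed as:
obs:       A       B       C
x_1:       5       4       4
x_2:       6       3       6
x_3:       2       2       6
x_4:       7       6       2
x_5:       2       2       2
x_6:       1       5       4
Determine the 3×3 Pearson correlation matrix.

Step 1 — column means:
  mean(A) = (5 + 6 + 2 + 7 + 2 + 1) / 6 = 23/6 = 3.8333
  mean(B) = (4 + 3 + 2 + 6 + 2 + 5) / 6 = 22/6 = 3.6667
  mean(C) = (4 + 6 + 6 + 2 + 2 + 4) / 6 = 24/6 = 4

Step 2 — sample variances and covariances s[i,j] = (1/(n-1)) · Σ_k (x_{k,i} - mean_i) · (x_{k,j} - mean_j), with n-1 = 5:
  s[A,A] = ((1.1667)·(1.1667) + (2.1667)·(2.1667) + (-1.8333)·(-1.8333) + (3.1667)·(3.1667) + (-1.8333)·(-1.8333) + (-2.8333)·(-2.8333)) / 5 = 30.8333/5 = 6.1667
  s[A,B] = ((1.1667)·(0.3333) + (2.1667)·(-0.6667) + (-1.8333)·(-1.6667) + (3.1667)·(2.3333) + (-1.8333)·(-1.6667) + (-2.8333)·(1.3333)) / 5 = 8.6667/5 = 1.7333
  s[A,C] = ((1.1667)·(0) + (2.1667)·(2) + (-1.8333)·(2) + (3.1667)·(-2) + (-1.8333)·(-2) + (-2.8333)·(0)) / 5 = -2/5 = -0.4
  s[B,B] = ((0.3333)·(0.3333) + (-0.6667)·(-0.6667) + (-1.6667)·(-1.6667) + (2.3333)·(2.3333) + (-1.6667)·(-1.6667) + (1.3333)·(1.3333)) / 5 = 13.3333/5 = 2.6667
  s[B,C] = ((0.3333)·(0) + (-0.6667)·(2) + (-1.6667)·(2) + (2.3333)·(-2) + (-1.6667)·(-2) + (1.3333)·(0)) / 5 = -6/5 = -1.2
  s[C,C] = ((0)·(0) + (2)·(2) + (2)·(2) + (-2)·(-2) + (-2)·(-2) + (0)·(0)) / 5 = 16/5 = 3.2
  Sample standard deviations s_i = √(s[i,i]):
  s(A) = √(6.1667) = 2.4833
  s(B) = √(2.6667) = 1.633
  s(C) = √(3.2) = 1.7889

Step 3 — r_{ij} = s_{ij} / (s_i · s_j):
  r[A,A] = 1 (diagonal).
  r[A,B] = 1.7333 / (2.4833 · 1.633) = 1.7333 / 4.0552 = 0.4274
  r[A,C] = -0.4 / (2.4833 · 1.7889) = -0.4 / 4.4422 = -0.09
  r[B,B] = 1 (diagonal).
  r[B,C] = -1.2 / (1.633 · 1.7889) = -1.2 / 2.9212 = -0.4108
  r[C,C] = 1 (diagonal).

R is symmetric with unit diagonal. Assembling:

R = [[1, 0.4274, -0.09],
 [0.4274, 1, -0.4108],
 [-0.09, -0.4108, 1]]


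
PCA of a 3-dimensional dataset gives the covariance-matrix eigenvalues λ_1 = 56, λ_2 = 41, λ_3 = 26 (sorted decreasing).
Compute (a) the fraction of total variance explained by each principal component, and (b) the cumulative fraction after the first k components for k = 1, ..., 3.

Step 1 — total variance = trace(Sigma) = Σ λ_i = 56 + 41 + 26 = 123.

Step 2 — fraction explained by component i = λ_i / Σ λ:
  PC1: 56/123 = 0.4553
  PC2: 41/123 = 0.3333
  PC3: 26/123 = 0.2114

Step 3 — cumulative fraction after k components = (λ_1 + ... + λ_k) / Σ λ:
  k = 1: 56/123 = 0.4553
  k = 2: (56 + 41)/123 = 97/123 = 0.7886
  k = 3: (56 + 41 + 26)/123 = 123/123 = 1

Summary (fraction, with percent):

explained: PC1 0.4553 (45.53%), PC2 0.3333 (33.33%), PC3 0.2114 (21.14%);  cumulative: 0.4553, 0.7886, 1


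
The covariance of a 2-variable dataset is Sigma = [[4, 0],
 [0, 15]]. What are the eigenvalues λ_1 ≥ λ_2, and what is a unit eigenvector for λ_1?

Step 1 — characteristic polynomial of 2×2 Sigma:
  det(Sigma - λI) = λ² - trace · λ + det = 0.
  trace = 4 + 15 = 19, det = 4·15 - (0)² = 60.
Step 2 — discriminant:
  Δ = trace² - 4·det = 361 - 240 = 121.
Step 3 — eigenvalues:
  λ = (trace ± √Δ)/2 = (19 ± 11)/2,
  λ_1 = 15,  λ_2 = 4.

Step 4 — unit eigenvector for λ_1: Sigma is diagonal, so its eigenvectors are the coordinate axes. λ_1 = 15 is the diagonal entry on the second coordinate axis, hence
  v_1 = (0, 1) (||v_1|| = 1).

λ_1 = 15,  λ_2 = 4;  v_1 ≈ (0, 1)


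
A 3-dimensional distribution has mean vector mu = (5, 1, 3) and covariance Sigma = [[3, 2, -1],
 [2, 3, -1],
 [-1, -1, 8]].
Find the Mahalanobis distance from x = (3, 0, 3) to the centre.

Step 1 — centre the observation: (x - mu) = (-2, -1, 0).

Step 2 — invert Sigma (cofactor / det for 3×3, or solve directly):
  Sigma^{-1} = [[0.6053, -0.3947, 0.0263],
 [-0.3947, 0.6053, 0.0263],
 [0.0263, 0.0263, 0.1316]].

Step 3 — form the quadratic (x - mu)^T · Sigma^{-1} · (x - mu):
  Sigma^{-1} · (x - mu) = (-0.8158, 0.1842, -0.0789).
  (x - mu)^T · [Sigma^{-1} · (x - mu)] = (-2)·(-0.8158) + (-1)·(0.1842) + (0)·(-0.0789) = 1.4474.

Step 4 — take square root: d = √(1.4474) ≈ 1.2031.

d(x, mu) = √(1.4474) ≈ 1.2031


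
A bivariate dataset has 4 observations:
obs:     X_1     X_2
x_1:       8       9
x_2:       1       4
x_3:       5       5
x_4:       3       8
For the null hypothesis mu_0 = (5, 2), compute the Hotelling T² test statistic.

Step 1 — sample mean vector:
  mean(X_1) = (8 + 1 + 5 + 3) / 4 = 17/4 = 4.25
  mean(X_2) = (9 + 4 + 5 + 8) / 4 = 26/4 = 6.5
  x̄ = (4.25, 6.5),  deviation x̄ - mu_0 = (4.25, 6.5) - (5, 2) = (-0.75, 4.5).

Step 2 — sample covariance matrix, S[i,j] = (1/(n-1)) · Σ_k (x_{k,i} - mean_i) · (x_{k,j} - mean_j), divisor n-1 = 3:
  S[X_1,X_1] = ((3.75)·(3.75) + (-3.25)·(-3.25) + (0.75)·(0.75) + (-1.25)·(-1.25)) / 3 = 26.75/3 = 8.9167
  S[X_1,X_2] = ((3.75)·(2.5) + (-3.25)·(-2.5) + (0.75)·(-1.5) + (-1.25)·(1.5)) / 3 = 14.5/3 = 4.8333
  S[X_2,X_2] = ((2.5)·(2.5) + (-2.5)·(-2.5) + (-1.5)·(-1.5) + (1.5)·(1.5)) / 3 = 17/3 = 5.6667
  S = [[8.9167, 4.8333],
 [4.8333, 5.6667]].

Step 3 — invert S. det(S) = 8.9167·5.6667 - (4.8333)² = 27.1667.
  S^{-1} = (1/det) · [[d, -b], [-b, a]] = [[0.2086, -0.1779],
 [-0.1779, 0.3282]].

Step 4 — quadratic form (x̄ - mu_0)^T · S^{-1} · (x̄ - mu_0):
  S^{-1} · (x̄ - mu_0) = (-0.9571, 1.6104),
  (x̄ - mu_0)^T · [...] = (-0.75)·(-0.9571) + (4.5)·(1.6104) = 7.9647.

Step 5 — scale by n: T² = 4 · 7.9647 = 31.8589.

T² ≈ 31.8589


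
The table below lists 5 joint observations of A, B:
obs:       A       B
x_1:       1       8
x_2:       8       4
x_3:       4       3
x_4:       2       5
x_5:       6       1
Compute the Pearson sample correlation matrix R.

Step 1 — column means:
  mean(A) = (1 + 8 + 4 + 2 + 6) / 5 = 21/5 = 4.2
  mean(B) = (8 + 4 + 3 + 5 + 1) / 5 = 21/5 = 4.2

Step 2 — sample variances and covariances s[i,j] = (1/(n-1)) · Σ_k (x_{k,i} - mean_i) · (x_{k,j} - mean_j), with n-1 = 4:
  s[A,A] = ((-3.2)·(-3.2) + (3.8)·(3.8) + (-0.2)·(-0.2) + (-2.2)·(-2.2) + (1.8)·(1.8)) / 4 = 32.8/4 = 8.2
  s[A,B] = ((-3.2)·(3.8) + (3.8)·(-0.2) + (-0.2)·(-1.2) + (-2.2)·(0.8) + (1.8)·(-3.2)) / 4 = -20.2/4 = -5.05
  s[B,B] = ((3.8)·(3.8) + (-0.2)·(-0.2) + (-1.2)·(-1.2) + (0.8)·(0.8) + (-3.2)·(-3.2)) / 4 = 26.8/4 = 6.7
  Sample standard deviations s_i = √(s[i,i]):
  s(A) = √(8.2) = 2.8636
  s(B) = √(6.7) = 2.5884

Step 3 — r_{ij} = s_{ij} / (s_i · s_j):
  r[A,A] = 1 (diagonal).
  r[A,B] = -5.05 / (2.8636 · 2.5884) = -5.05 / 7.4122 = -0.6813
  r[B,B] = 1 (diagonal).

R is symmetric with unit diagonal. Assembling:

R = [[1, -0.6813],
 [-0.6813, 1]]


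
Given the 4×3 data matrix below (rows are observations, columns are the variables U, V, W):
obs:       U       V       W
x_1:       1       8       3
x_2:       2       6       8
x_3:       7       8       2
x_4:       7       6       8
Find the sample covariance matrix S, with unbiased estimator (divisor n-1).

Step 1 — column means:
  mean(U) = (1 + 2 + 7 + 7) / 4 = 17/4 = 4.25
  mean(V) = (8 + 6 + 8 + 6) / 4 = 28/4 = 7
  mean(W) = (3 + 8 + 2 + 8) / 4 = 21/4 = 5.25

Step 2 — sample covariance S[i,j] = (1/(n-1)) · Σ_k (x_{k,i} - mean_i) · (x_{k,j} - mean_j), with n-1 = 3.
  S[U,U] = ((-3.25)·(-3.25) + (-2.25)·(-2.25) + (2.75)·(2.75) + (2.75)·(2.75)) / 3 = 30.75/3 = 10.25
  S[U,V] = ((-3.25)·(1) + (-2.25)·(-1) + (2.75)·(1) + (2.75)·(-1)) / 3 = -1/3 = -0.3333
  S[U,W] = ((-3.25)·(-2.25) + (-2.25)·(2.75) + (2.75)·(-3.25) + (2.75)·(2.75)) / 3 = -0.25/3 = -0.0833
  S[V,V] = ((1)·(1) + (-1)·(-1) + (1)·(1) + (-1)·(-1)) / 3 = 4/3 = 1.3333
  S[V,W] = ((1)·(-2.25) + (-1)·(2.75) + (1)·(-3.25) + (-1)·(2.75)) / 3 = -11/3 = -3.6667
  S[W,W] = ((-2.25)·(-2.25) + (2.75)·(2.75) + (-3.25)·(-3.25) + (2.75)·(2.75)) / 3 = 30.75/3 = 10.25

S is symmetric (S[j,i] = S[i,j]). Assembling:

S = [[10.25, -0.3333, -0.0833],
 [-0.3333, 1.3333, -3.6667],
 [-0.0833, -3.6667, 10.25]]


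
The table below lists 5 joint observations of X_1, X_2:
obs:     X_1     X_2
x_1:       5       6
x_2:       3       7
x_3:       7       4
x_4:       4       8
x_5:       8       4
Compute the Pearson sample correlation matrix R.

Step 1 — column means:
  mean(X_1) = (5 + 3 + 7 + 4 + 8) / 5 = 27/5 = 5.4
  mean(X_2) = (6 + 7 + 4 + 8 + 4) / 5 = 29/5 = 5.8

Step 2 — sample variances and covariances s[i,j] = (1/(n-1)) · Σ_k (x_{k,i} - mean_i) · (x_{k,j} - mean_j), with n-1 = 4:
  s[X_1,X_1] = ((-0.4)·(-0.4) + (-2.4)·(-2.4) + (1.6)·(1.6) + (-1.4)·(-1.4) + (2.6)·(2.6)) / 4 = 17.2/4 = 4.3
  s[X_1,X_2] = ((-0.4)·(0.2) + (-2.4)·(1.2) + (1.6)·(-1.8) + (-1.4)·(2.2) + (2.6)·(-1.8)) / 4 = -13.6/4 = -3.4
  s[X_2,X_2] = ((0.2)·(0.2) + (1.2)·(1.2) + (-1.8)·(-1.8) + (2.2)·(2.2) + (-1.8)·(-1.8)) / 4 = 12.8/4 = 3.2
  Sample standard deviations s_i = √(s[i,i]):
  s(X_1) = √(4.3) = 2.0736
  s(X_2) = √(3.2) = 1.7889

Step 3 — r_{ij} = s_{ij} / (s_i · s_j):
  r[X_1,X_1] = 1 (diagonal).
  r[X_1,X_2] = -3.4 / (2.0736 · 1.7889) = -3.4 / 3.7094 = -0.9166
  r[X_2,X_2] = 1 (diagonal).

R is symmetric with unit diagonal. Assembling:

R = [[1, -0.9166],
 [-0.9166, 1]]


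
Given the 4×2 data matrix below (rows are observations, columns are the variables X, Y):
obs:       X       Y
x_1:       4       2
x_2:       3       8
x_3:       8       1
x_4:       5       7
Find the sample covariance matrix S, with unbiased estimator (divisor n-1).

Step 1 — column means:
  mean(X) = (4 + 3 + 8 + 5) / 4 = 20/4 = 5
  mean(Y) = (2 + 8 + 1 + 7) / 4 = 18/4 = 4.5

Step 2 — sample covariance S[i,j] = (1/(n-1)) · Σ_k (x_{k,i} - mean_i) · (x_{k,j} - mean_j), with n-1 = 3.
  S[X,X] = ((-1)·(-1) + (-2)·(-2) + (3)·(3) + (0)·(0)) / 3 = 14/3 = 4.6667
  S[X,Y] = ((-1)·(-2.5) + (-2)·(3.5) + (3)·(-3.5) + (0)·(2.5)) / 3 = -15/3 = -5
  S[Y,Y] = ((-2.5)·(-2.5) + (3.5)·(3.5) + (-3.5)·(-3.5) + (2.5)·(2.5)) / 3 = 37/3 = 12.3333

S is symmetric (S[j,i] = S[i,j]). Assembling:

S = [[4.6667, -5],
 [-5, 12.3333]]


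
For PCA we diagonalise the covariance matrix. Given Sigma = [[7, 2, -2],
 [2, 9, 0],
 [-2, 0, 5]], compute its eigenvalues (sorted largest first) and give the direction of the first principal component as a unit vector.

Step 1 — characteristic polynomial p(λ) = det(λI - Sigma) = λ³ - tr·λ² + c_1·λ - det, where tr = trace, c_1 = sum of the principal 2×2 minors, det = det(Sigma):
  tr = 7 + 9 + 5 = 21,
  c_1 = (7·9 - (2)²) + (7·5 - (-2)²) + (9·5 - (0)²) = 59 + 31 + 45 = 135,
  det = 7·(9·5 - (0)²) - (2)·((2)·5 - (0)·(-2)) + (-2)·((2)·(0) - 9·(-2)) = 7·(45) - (2)·(10) + (-2)·(18) = 259.
  So p(λ) = λ³ - 21λ² + 135λ - 259.
Step 2 — look for an integer root (rational root theorem: any rational root is an integer divisor of 259). Testing λ = 7:
  p(7) = 343 - 1029 + 945 - 259 = 0  ✓
  Dividing out (λ - 7): p(λ) = (λ - 7)(λ² - 14λ + 37).
Step 3 — remaining eigenvalues from the quadratic λ² - 14λ + 37 = 0:
  Δ = 14² - 4·37 = 196 - 148 = 48,  λ = (14 ± √48)/2 = (14 ± 6.9282)/2 ≈ 10.4641 or 3.5359.
  Sorted: λ_1 = 10.4641,  λ_2 = 7,  λ_3 = 3.5359  (check: sum = 21 = tr ✓).

Step 4 — unit eigenvector for λ_1 ≈ 10.4641: v spans the null space of (Sigma - λ_1 I), whose rows are
  r_1 = (-3.4641, 2, -2),  r_2 = (2, -1.4641, 0),  r_3 = (-2, 0, -5.4641).
  v is orthogonal to every row, so take v ∝ r_1 × r_2 = ((2)·(0) - (-2)·(-1.4641), (-2)·(2) - (-3.4641)·(0), (-3.4641)·(-1.4641) - (2)·(2)) ≈ (-2.9282, -4, 1.0718).
  Rescale (multiply by -1 so the first nonzero entry is positive): u = (2.9282, 4, -1.0718).
  ||u|| = √((2.9282)² + (4)² + (-1.0718)²) = √(25.7231) ≈ 5.0718,  v_1 = u/||u|| ≈ (0.5774, 0.7887, -0.2113) (||v_1|| = 1).

λ_1 = 10.4641,  λ_2 = 7,  λ_3 = 3.5359;  v_1 ≈ (0.5774, 0.7887, -0.2113)
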